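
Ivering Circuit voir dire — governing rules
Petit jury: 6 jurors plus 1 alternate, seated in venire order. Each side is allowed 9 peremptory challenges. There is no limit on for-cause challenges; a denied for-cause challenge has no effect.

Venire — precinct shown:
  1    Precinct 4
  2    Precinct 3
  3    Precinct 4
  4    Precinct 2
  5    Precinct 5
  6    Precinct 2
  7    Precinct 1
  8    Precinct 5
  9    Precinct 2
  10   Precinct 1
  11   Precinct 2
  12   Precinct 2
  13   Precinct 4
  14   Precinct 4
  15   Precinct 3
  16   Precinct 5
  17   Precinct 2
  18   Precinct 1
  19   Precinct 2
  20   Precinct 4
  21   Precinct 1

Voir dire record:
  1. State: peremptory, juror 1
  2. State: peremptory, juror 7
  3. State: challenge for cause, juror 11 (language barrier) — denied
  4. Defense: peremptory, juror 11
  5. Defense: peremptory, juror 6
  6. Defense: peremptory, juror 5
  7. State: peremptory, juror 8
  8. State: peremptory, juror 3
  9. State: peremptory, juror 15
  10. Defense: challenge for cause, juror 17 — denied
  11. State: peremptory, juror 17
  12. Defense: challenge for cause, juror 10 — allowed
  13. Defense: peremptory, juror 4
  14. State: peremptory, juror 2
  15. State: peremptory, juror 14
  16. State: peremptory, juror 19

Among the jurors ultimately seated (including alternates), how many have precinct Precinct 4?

2

Removed: #1, #2, #3, #4, #5, #6, #7, #8, #10, #11, #14, #15, #17, #19.
Seated (7 incl. alternates): #9, #12, #13, #16, #18, #20, #21.
Of those, in Precinct 4: #13, #20 → 2.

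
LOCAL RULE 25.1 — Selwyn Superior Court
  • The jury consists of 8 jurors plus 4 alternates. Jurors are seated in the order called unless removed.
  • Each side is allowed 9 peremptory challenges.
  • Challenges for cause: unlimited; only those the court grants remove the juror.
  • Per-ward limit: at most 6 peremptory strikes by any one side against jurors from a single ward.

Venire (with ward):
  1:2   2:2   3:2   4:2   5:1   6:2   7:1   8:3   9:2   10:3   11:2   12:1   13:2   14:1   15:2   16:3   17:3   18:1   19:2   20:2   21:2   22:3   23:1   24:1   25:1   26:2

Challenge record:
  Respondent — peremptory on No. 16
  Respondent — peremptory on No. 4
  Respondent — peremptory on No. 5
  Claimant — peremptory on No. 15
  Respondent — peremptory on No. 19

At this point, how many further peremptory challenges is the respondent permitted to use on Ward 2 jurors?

4

Respondent peremptories so far: #16, #4, #5, #19 — 4 of 9 used, 5 left overall.
Against Ward 2: #4, #19 — 2 used; per-ward cap 6 leaves 4.
Binding limit: min(5, 4) = 4.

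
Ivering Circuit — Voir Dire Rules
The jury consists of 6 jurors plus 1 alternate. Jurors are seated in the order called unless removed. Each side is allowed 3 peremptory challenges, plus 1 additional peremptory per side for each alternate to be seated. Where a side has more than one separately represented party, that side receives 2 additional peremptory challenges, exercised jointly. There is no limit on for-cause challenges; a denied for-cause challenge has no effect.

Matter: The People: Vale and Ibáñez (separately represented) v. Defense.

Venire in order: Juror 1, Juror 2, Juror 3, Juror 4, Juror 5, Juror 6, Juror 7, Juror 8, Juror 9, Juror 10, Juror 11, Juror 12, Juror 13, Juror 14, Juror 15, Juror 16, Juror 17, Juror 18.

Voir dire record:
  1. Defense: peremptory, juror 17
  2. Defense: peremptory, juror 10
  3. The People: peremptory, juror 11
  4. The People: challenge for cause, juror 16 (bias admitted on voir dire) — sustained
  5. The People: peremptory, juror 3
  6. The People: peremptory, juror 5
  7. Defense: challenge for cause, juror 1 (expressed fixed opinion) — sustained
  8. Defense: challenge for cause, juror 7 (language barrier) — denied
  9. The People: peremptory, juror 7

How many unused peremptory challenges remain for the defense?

2

Defense allotment: 3 base + 1 × 1 alternate = 4.
Defense peremptories used: #17, #10 — 2 (for-cause on #1, #7 don't count).
Remaining: 4 − 2 = 2.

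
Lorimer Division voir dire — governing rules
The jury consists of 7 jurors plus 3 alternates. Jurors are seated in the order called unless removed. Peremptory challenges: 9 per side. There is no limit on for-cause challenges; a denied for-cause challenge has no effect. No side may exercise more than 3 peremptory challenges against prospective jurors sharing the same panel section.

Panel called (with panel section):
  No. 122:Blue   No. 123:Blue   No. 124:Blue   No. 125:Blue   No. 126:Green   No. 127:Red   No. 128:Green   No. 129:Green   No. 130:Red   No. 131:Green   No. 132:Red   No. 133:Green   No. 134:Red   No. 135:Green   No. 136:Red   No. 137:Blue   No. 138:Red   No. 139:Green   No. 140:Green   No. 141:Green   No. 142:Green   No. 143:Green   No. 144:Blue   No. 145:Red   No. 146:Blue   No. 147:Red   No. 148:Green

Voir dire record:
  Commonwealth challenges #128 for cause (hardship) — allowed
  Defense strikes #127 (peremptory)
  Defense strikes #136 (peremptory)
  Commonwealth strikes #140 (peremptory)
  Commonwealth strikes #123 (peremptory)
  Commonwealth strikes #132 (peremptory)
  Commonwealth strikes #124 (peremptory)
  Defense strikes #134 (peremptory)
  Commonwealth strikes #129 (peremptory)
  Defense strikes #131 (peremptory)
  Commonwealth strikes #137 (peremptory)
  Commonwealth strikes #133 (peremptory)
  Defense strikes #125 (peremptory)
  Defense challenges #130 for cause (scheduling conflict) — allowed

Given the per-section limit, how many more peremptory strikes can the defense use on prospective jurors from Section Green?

2

Defense peremptories so far: #127, #136, #134, #131, #125 — 5 of 9 used, 4 left overall.
Against Section Green: #131 — 1 used; per-section cap 3 leaves 2.
Binding limit: min(4, 2) = 2.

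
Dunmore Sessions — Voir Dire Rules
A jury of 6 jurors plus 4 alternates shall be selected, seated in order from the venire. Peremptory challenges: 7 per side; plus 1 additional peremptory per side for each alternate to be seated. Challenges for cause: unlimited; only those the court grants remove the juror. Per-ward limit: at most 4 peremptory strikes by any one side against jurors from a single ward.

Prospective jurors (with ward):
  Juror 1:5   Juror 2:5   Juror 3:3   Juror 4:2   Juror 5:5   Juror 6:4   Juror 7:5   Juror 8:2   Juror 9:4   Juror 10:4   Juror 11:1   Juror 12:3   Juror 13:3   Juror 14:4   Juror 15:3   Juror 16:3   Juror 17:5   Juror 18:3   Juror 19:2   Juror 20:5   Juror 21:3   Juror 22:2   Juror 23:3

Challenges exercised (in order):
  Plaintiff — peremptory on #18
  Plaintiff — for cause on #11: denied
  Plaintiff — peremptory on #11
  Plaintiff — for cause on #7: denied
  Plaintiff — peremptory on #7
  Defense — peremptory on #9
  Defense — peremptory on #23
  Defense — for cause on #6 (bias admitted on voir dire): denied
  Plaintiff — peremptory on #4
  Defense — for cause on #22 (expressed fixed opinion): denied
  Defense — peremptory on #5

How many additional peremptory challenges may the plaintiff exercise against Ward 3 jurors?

3

Plaintiff peremptories so far: #18, #11, #7, #4 — 4 of 11 used, 7 left overall.
Against Ward 3: #18 — 1 used; per-ward cap 4 leaves 3.
Binding limit: min(7, 3) = 3.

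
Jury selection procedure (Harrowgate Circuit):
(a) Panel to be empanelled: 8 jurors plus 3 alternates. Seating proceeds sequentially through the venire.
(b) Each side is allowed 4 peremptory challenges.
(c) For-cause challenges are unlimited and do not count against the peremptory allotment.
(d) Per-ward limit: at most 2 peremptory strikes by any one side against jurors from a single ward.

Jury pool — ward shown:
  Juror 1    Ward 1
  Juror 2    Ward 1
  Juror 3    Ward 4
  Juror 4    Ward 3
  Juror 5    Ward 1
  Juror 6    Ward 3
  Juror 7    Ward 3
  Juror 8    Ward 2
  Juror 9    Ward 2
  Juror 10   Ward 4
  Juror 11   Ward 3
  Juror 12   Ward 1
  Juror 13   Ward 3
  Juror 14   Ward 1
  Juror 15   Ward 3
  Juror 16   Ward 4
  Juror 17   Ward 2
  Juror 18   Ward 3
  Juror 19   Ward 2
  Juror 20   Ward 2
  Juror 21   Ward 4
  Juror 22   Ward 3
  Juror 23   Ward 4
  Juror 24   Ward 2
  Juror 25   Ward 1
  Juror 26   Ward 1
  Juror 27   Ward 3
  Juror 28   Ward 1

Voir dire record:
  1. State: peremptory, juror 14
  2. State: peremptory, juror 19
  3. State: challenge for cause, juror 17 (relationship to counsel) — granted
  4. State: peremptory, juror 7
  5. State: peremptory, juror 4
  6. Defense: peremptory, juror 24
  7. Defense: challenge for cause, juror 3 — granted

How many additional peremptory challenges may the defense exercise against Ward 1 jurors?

2

Defense peremptories so far: #24 — 1 of 4 used, 3 left overall.
Against Ward 1: none yet — per-ward cap 2 leaves 2.
Binding limit: min(3, 2) = 2.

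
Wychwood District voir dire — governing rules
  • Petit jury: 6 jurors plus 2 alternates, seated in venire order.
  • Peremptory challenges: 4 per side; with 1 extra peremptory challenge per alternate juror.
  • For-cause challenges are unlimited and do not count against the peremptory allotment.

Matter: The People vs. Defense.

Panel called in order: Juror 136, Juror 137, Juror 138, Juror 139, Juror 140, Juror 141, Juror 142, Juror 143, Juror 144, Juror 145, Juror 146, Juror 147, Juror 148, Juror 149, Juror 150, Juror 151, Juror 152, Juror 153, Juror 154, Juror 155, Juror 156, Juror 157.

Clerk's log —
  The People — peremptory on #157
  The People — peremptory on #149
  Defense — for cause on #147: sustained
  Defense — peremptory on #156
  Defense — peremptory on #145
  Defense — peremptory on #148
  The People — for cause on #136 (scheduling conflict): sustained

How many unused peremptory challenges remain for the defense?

3

Defense allotment: 4 base + 1 × 2 alternates = 6.
Defense peremptories used: #156, #145, #148 — 3 (the for-cause on #147 doesn't count).
Remaining: 6 − 3 = 3.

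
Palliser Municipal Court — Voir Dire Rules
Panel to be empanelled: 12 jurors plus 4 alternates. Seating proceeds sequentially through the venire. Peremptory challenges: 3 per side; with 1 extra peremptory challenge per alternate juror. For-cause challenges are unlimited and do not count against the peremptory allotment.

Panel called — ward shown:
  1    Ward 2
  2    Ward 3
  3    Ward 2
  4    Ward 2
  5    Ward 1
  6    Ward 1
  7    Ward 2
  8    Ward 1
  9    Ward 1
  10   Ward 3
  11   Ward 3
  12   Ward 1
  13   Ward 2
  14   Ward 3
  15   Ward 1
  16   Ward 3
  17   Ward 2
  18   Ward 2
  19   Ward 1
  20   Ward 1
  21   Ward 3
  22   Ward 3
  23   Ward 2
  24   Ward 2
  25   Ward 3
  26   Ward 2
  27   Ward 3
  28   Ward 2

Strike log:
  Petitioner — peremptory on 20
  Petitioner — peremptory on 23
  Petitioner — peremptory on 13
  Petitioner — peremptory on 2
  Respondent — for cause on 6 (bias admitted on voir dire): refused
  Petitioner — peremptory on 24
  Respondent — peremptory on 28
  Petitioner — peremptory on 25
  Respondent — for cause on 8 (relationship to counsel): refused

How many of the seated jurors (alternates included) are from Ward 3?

4

Removed: #2, #13, #20, #23, #24, #25, #28.
Seated (16 incl. alternates): #1, #3, #4, #5, #6, #7, #8, #9, #10, #11, #12, #14, #15, #16, #17, #18.
Of those, in Ward 3: #10, #11, #14, #16 → 4.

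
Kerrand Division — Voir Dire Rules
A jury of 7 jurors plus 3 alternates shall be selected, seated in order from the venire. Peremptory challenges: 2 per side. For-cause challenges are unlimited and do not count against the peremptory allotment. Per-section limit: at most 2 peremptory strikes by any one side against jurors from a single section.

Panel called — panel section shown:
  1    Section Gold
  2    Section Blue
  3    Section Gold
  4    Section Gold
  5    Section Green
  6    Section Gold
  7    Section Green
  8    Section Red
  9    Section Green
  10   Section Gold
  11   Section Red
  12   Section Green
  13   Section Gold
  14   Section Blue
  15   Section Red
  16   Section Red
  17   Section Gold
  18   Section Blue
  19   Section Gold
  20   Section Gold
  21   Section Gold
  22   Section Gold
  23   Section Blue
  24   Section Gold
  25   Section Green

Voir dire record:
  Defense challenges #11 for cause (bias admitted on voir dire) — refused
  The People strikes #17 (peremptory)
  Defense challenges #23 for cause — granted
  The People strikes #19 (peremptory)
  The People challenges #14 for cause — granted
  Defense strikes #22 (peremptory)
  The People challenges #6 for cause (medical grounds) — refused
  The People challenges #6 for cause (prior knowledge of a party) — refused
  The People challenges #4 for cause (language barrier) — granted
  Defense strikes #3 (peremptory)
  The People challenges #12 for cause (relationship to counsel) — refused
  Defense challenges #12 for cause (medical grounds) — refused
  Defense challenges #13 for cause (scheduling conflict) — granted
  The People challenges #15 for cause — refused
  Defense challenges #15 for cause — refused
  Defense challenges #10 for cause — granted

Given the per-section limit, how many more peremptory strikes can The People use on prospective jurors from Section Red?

0

The People peremptories so far: #17, #19 — 2 of 2 used, 0 left overall.
Against Section Red: none yet — per-section cap 2 leaves 2.
Binding limit: min(0, 2) = 0.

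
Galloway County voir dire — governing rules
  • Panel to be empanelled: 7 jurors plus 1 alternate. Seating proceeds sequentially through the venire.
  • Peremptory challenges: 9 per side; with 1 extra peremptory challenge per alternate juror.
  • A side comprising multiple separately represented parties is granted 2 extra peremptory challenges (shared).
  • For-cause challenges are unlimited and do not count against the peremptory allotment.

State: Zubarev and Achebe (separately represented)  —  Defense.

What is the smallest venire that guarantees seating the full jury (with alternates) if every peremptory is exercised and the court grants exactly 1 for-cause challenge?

31

Seats to fill: 7 + 1 alternates = 8.
Peremptories — State: 9 + 1×1 + 2 = 12; Defense: 9 + 1×1 = 10; total 22.
For-cause removals: 1.
Minimum venire: 8 + 22 + 1 = 31.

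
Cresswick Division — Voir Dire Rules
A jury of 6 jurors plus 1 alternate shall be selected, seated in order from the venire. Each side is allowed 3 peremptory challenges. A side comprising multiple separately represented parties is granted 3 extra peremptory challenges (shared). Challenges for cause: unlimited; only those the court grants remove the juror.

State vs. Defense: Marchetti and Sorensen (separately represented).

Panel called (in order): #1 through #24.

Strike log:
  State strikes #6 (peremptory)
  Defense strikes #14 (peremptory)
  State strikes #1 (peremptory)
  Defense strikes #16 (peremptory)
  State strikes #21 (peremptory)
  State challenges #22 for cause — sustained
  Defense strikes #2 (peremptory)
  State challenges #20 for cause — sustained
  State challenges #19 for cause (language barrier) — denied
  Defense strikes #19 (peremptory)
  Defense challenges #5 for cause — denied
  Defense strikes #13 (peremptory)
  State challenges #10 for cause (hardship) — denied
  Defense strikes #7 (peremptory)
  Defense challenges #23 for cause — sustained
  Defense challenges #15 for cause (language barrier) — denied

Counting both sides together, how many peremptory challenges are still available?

0

State allotment: 3. Defense allotment: 3 base + 3 multi-party = 6.
State peremptories used: #6, #1, #21 — 3 (for-cause on #22, #20, #19, #10 don't count).
Defense peremptories used: #14, #16, #2, #19, #13, #7 — 6 (for-cause on #5, #23, #15 don't count).
Remaining: (3 − 3) + (6 − 6) = 0.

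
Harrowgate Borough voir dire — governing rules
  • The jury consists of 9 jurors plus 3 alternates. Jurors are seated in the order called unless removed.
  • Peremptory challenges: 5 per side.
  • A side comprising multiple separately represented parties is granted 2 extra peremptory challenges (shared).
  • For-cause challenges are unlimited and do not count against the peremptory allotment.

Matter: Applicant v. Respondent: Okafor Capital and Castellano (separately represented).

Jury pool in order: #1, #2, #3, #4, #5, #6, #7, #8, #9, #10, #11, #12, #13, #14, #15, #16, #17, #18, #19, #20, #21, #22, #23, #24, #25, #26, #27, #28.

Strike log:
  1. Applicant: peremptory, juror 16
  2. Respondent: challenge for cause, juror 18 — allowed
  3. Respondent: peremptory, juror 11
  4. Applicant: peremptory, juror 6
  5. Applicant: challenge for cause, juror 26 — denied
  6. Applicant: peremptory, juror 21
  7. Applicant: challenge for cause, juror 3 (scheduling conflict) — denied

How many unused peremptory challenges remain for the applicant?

2

Applicant allotment: 5.
Applicant peremptories used: #16, #6, #21 — 3 (for-cause on #26, #3 don't count).
Remaining: 5 − 3 = 2.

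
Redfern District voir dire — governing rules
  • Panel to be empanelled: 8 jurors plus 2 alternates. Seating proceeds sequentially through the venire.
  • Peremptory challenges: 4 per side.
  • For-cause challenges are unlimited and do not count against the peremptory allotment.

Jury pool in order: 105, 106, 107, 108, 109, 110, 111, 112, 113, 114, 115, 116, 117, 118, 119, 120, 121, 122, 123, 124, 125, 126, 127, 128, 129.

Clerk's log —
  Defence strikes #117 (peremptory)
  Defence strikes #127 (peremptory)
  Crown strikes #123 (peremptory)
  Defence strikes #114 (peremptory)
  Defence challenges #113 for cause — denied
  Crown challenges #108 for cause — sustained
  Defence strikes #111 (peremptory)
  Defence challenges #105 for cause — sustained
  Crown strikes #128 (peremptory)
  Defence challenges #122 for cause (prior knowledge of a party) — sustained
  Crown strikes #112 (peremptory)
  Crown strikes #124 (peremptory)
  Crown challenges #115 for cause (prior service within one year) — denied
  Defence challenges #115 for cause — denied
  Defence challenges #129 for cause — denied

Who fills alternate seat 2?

Removed: #105, #108, #111, #112, #114, #117, #122, #123, #124, #127, #128. (#113, #115, #129 stay — for-cause denied.)
Seating in order: seats 1–8 → #106, #107, #109, #110, #113, #115, #116, #118; alternates → #119, #120.
So alternate 2 is #120.

120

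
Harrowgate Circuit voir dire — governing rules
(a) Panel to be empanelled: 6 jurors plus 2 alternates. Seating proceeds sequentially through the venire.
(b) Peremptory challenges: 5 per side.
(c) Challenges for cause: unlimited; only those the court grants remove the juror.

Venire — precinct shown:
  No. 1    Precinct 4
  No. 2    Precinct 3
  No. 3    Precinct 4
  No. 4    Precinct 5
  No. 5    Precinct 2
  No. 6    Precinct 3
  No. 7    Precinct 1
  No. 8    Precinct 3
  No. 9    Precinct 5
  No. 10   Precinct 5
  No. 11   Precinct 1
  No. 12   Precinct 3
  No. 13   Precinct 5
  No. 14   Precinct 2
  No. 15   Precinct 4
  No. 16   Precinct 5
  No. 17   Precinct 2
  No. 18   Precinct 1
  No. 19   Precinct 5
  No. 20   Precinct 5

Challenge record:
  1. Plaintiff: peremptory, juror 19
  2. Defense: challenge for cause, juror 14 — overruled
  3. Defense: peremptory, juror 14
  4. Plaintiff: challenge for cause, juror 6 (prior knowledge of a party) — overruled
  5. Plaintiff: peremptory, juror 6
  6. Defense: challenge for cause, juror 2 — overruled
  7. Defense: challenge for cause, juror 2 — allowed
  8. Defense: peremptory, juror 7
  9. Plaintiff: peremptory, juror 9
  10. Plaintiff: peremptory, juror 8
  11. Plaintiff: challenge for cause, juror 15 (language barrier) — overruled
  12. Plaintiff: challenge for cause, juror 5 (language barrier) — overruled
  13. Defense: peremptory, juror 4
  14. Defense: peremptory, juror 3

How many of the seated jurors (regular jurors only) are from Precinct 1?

1

Removed: #2, #3, #4, #6, #7, #8, #9, #14, #19.
Seated jurors 1–6: #1, #5, #10, #11, #12, #13 (alternates #15, #16 not counted).
Of those, in Precinct 1: #11 → 1.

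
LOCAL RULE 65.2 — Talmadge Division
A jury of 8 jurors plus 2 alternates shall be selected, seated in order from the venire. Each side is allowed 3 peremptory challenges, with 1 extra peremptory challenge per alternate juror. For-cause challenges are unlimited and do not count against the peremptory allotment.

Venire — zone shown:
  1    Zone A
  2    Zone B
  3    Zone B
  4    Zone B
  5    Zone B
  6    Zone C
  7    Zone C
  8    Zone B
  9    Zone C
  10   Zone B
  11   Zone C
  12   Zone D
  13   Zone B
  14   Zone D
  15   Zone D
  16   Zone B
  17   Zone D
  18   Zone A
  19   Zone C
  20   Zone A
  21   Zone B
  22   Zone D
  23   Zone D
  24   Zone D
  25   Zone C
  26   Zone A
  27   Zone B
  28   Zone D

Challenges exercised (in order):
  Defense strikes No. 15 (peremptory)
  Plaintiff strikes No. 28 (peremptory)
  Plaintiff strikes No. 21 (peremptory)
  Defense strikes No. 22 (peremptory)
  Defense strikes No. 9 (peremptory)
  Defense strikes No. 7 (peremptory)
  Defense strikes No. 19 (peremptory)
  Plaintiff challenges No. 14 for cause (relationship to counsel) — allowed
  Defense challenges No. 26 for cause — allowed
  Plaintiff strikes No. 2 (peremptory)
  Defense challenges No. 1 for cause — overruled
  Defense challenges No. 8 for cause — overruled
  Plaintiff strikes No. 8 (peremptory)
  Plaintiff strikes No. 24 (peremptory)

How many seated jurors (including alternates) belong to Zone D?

1

Removed: #2, #7, #8, #9, #14, #15, #19, #21, #22, #24, #26, #28.
Seated (10 incl. alternates): #1, #3, #4, #5, #6, #10, #11, #12, #13, #16.
Of those, in Zone D: #12 → 1.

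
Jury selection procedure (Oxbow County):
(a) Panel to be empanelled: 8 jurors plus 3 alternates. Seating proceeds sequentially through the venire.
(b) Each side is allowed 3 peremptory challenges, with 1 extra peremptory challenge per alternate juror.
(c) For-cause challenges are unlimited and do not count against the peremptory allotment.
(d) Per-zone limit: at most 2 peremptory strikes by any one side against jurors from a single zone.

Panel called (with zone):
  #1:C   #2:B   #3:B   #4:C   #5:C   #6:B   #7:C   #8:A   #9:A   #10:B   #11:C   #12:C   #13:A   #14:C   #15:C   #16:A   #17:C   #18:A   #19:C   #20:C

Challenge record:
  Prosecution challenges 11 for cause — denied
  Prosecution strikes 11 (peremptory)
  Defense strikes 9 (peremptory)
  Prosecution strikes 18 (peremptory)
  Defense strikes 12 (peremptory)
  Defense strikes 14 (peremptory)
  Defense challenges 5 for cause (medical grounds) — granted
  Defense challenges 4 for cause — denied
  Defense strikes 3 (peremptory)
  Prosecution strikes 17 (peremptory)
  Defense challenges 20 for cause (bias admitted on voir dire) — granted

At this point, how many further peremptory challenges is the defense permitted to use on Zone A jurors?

Defense peremptories so far: #9, #12, #14, #3 — 4 of 6 used, 2 left overall.
Against Zone A: #9 — 1 used; per-zone cap 2 leaves 1.
Binding limit: min(2, 1) = 1.

1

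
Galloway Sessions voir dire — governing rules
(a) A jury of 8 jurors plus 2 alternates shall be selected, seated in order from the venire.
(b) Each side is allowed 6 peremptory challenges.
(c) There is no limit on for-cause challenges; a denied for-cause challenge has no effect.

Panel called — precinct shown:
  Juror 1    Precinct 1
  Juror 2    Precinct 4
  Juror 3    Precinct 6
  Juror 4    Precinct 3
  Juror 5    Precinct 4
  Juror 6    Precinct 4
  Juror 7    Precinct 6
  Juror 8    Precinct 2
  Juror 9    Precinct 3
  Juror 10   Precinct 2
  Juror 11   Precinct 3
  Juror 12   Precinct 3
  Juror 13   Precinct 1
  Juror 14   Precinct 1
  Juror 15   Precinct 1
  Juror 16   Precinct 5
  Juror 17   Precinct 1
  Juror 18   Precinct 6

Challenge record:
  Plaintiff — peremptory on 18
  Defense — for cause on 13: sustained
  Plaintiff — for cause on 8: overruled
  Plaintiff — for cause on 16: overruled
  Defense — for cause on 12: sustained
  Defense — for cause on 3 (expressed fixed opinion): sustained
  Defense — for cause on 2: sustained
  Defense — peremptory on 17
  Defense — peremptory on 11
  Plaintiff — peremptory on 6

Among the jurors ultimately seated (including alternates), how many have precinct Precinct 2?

Removed: #2, #3, #6, #11, #12, #13, #17, #18.
Seated (10 incl. alternates): #1, #4, #5, #7, #8, #9, #10, #14, #15, #16.
Of those, in Precinct 2: #8, #10 → 2.

2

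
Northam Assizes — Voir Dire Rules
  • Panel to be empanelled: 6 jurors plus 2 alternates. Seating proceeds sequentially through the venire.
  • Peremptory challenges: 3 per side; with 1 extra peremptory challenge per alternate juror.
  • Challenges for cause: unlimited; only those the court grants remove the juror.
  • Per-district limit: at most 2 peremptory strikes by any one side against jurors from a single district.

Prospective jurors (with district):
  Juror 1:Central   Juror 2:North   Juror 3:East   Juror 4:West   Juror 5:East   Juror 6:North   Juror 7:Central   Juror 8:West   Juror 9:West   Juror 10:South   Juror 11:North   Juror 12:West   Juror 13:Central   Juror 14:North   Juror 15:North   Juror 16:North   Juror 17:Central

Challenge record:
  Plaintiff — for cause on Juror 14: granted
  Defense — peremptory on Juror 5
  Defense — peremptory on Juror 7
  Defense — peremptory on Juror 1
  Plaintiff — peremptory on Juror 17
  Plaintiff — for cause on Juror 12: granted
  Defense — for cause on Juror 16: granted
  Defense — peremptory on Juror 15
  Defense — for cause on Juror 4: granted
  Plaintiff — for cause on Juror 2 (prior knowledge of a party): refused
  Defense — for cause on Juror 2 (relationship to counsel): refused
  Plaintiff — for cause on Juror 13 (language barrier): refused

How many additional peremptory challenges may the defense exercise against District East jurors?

1

Defense peremptories so far: #5, #7, #1, #15 — 4 of 5 used, 1 left overall.
Against District East: #5 — 1 used; per-district cap 2 leaves 1.
Binding limit: min(1, 1) = 1.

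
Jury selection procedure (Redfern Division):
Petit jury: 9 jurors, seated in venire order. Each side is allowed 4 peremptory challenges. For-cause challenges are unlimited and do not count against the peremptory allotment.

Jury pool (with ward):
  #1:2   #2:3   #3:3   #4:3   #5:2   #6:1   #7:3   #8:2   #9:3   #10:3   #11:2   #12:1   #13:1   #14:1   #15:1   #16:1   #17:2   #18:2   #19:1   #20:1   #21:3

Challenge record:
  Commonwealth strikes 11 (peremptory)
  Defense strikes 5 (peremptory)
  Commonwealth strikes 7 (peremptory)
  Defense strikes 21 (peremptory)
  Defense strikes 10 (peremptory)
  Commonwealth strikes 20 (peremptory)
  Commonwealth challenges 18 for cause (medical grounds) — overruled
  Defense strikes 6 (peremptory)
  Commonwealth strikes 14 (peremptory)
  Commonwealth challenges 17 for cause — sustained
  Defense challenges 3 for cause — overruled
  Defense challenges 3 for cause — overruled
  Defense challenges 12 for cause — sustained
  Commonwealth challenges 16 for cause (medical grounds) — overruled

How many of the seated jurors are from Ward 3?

Removed: #5, #6, #7, #10, #11, #12, #14, #17, #20, #21.
Seated jurors 1–9: #1, #2, #3, #4, #8, #9, #13, #15, #16.
Of those, in Ward 3: #2, #3, #4, #9 → 4.

4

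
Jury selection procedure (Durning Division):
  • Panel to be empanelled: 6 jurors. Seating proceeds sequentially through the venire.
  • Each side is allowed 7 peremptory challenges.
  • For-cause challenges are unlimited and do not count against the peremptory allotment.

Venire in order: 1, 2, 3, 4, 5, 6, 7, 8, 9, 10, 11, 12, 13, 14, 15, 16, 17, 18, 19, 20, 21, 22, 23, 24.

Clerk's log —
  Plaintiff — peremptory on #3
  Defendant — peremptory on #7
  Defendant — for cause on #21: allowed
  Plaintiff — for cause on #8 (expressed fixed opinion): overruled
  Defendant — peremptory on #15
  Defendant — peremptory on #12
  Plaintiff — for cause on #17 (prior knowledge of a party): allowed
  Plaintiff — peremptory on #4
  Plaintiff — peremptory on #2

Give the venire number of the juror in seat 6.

Removed: #2, #3, #4, #7, #12, #15, #17, #21. (#8 stays — for-cause denied.)
Seating in order: seats 1–6 → #1, #5, #6, #8, #9, #10.
So seat 6 is #10.

10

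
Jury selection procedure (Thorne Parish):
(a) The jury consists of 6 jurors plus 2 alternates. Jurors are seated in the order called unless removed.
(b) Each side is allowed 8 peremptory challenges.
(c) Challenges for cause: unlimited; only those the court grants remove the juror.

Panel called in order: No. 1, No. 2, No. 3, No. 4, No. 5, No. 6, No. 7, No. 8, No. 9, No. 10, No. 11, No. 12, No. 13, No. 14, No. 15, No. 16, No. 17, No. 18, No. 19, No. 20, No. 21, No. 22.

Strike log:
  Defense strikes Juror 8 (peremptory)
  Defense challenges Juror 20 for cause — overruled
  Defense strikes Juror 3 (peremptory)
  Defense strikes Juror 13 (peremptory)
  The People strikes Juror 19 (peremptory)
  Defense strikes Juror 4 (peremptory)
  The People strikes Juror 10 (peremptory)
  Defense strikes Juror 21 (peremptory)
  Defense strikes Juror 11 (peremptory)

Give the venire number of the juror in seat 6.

Removed: #3, #4, #8, #10, #11, #13, #19, #21. (#20 stays — for-cause denied.)
Filling seats in venire order through position 6: #1, #2, #5, #6, #7, #9.
So seat 6 is #9.

9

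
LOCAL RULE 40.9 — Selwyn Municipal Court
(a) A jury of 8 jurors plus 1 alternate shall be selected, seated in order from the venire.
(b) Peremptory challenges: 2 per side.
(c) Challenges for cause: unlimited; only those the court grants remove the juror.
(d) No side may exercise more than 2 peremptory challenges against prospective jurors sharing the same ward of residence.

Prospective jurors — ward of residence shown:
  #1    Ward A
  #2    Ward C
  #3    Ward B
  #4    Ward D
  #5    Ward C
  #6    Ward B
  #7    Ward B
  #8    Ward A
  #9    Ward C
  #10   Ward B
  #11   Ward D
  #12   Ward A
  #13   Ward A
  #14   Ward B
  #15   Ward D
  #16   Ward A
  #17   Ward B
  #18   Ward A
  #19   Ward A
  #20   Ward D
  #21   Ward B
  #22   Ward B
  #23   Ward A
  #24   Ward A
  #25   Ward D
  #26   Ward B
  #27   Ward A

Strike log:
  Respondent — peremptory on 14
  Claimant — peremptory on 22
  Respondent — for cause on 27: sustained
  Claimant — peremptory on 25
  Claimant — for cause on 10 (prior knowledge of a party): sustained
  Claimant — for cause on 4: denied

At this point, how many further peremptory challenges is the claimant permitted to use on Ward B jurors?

0

Claimant peremptories so far: #22, #25 — 2 of 2 used, 0 left overall.
Against Ward B: #22 — 1 used; per-ward cap 2 leaves 1.
Binding limit: min(0, 1) = 0.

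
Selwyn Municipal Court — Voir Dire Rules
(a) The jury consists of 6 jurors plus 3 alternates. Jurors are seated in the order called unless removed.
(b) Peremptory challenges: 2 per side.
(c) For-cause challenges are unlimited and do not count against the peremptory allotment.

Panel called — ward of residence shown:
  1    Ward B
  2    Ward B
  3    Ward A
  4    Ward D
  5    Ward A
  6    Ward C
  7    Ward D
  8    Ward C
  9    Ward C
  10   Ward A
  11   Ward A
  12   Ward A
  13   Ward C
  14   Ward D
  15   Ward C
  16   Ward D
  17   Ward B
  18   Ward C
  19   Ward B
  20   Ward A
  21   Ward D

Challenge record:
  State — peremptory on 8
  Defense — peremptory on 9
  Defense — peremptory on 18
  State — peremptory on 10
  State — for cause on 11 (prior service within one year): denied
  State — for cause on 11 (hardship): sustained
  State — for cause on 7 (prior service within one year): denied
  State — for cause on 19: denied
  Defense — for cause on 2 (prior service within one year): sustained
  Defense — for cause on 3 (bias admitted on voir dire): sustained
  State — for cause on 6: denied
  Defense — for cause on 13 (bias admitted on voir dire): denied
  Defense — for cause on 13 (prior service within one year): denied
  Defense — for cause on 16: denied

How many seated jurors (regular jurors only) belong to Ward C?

Removed: #2, #3, #8, #9, #10, #11, #18.
Seated jurors 1–6: #1, #4, #5, #6, #7, #12 (alternates #13, #14, #15 not counted).
Of those, in Ward C: #6 → 1.

1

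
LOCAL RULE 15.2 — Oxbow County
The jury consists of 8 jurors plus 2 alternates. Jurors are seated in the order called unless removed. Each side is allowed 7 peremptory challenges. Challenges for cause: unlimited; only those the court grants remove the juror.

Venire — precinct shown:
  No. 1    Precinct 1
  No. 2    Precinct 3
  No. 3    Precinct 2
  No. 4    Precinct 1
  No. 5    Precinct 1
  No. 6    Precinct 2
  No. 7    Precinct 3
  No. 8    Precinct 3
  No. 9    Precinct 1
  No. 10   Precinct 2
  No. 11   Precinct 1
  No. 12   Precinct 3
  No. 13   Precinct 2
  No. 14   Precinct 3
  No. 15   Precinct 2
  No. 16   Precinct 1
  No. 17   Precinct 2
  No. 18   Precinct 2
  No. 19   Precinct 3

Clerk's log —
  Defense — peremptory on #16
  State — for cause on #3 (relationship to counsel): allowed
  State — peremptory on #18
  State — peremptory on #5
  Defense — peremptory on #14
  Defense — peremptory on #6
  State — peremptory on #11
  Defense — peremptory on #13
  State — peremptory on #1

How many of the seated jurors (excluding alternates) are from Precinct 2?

Removed: #1, #3, #5, #6, #11, #13, #14, #16, #18.
Seated jurors 1–8: #2, #4, #7, #8, #9, #10, #12, #15 (alternates #17, #19 not counted).
Of those, in Precinct 2: #10, #15 → 2.

2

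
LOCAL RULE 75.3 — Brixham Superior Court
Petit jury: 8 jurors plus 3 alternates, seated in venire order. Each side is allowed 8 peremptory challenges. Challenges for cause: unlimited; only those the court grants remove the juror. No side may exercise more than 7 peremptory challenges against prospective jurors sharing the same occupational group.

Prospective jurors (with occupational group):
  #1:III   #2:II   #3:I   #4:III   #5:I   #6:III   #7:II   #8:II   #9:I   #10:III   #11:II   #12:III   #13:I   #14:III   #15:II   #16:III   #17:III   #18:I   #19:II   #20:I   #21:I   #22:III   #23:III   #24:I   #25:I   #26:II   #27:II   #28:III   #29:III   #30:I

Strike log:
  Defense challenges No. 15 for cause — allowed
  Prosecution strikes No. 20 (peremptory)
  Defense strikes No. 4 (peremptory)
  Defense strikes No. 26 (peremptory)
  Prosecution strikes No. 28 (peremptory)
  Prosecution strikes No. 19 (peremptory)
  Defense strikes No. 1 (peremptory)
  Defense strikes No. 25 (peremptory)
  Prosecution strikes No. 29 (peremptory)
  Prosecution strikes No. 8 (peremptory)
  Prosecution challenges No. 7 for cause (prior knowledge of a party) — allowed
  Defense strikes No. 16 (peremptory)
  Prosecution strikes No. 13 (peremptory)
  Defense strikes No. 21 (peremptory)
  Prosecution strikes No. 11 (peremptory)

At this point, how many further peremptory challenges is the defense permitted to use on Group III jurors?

2

Defense peremptories so far: #4, #26, #1, #25, #16, #21 — 6 of 8 used, 2 left overall.
Against Group III: #4, #1, #16 — 3 used; per-group cap 7 leaves 4.
Binding limit: min(2, 4) = 2.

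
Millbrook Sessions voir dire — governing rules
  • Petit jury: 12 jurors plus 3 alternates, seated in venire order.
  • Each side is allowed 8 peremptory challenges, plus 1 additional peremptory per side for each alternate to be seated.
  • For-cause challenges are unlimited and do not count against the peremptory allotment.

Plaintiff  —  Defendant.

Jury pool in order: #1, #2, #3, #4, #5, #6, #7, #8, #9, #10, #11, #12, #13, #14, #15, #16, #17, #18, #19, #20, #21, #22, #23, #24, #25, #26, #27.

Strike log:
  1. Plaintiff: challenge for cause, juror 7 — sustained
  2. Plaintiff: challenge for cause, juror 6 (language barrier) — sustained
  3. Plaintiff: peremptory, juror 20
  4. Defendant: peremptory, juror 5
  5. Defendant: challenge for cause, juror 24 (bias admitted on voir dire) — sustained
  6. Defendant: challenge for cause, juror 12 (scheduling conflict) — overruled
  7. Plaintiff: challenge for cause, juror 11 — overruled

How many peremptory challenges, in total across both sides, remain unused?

Plaintiff allotment: 8 base + 1 × 3 alternates = 11. Defendant allotment: 8 base + 1 × 3 alternates = 11.
Plaintiff peremptories used: #20 — 1 (for-cause on #7, #6, #11 don't count).
Defendant peremptories used: #5 — 1 (for-cause on #24, #12 don't count).
Remaining: (11 − 1) + (11 − 1) = 20.

20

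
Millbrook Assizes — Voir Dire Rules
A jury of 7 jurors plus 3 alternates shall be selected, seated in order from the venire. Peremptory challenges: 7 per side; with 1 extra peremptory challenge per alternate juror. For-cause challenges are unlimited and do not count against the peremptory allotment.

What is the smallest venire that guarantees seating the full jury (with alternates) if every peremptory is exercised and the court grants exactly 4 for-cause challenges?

Seats to fill: 7 + 3 alternates = 10.
Peremptories: 7 + 1×3 = 10 per side × 2 sides = 20.
For-cause removals: 4.
Minimum venire: 10 + 20 + 4 = 34.

34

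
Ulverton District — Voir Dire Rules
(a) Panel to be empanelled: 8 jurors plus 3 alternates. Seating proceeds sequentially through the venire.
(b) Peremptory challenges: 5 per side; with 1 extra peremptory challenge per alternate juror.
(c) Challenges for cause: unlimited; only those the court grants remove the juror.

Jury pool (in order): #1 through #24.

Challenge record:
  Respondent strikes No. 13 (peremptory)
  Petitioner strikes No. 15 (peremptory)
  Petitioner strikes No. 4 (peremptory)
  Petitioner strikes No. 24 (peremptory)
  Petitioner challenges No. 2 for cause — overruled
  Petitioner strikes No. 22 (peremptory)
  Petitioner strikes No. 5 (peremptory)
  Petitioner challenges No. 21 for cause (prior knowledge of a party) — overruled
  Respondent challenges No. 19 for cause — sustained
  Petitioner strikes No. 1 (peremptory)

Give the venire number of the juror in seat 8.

Removed: #1, #4, #5, #13, #15, #19, #22, #24. (#2, #21 stay — for-cause denied.)
Seating in order: seats 1–8 → #2, #3, #6, #7, #8, #9, #10, #11; alternates → #12, #14, #16.
So seat 8 is #11.

11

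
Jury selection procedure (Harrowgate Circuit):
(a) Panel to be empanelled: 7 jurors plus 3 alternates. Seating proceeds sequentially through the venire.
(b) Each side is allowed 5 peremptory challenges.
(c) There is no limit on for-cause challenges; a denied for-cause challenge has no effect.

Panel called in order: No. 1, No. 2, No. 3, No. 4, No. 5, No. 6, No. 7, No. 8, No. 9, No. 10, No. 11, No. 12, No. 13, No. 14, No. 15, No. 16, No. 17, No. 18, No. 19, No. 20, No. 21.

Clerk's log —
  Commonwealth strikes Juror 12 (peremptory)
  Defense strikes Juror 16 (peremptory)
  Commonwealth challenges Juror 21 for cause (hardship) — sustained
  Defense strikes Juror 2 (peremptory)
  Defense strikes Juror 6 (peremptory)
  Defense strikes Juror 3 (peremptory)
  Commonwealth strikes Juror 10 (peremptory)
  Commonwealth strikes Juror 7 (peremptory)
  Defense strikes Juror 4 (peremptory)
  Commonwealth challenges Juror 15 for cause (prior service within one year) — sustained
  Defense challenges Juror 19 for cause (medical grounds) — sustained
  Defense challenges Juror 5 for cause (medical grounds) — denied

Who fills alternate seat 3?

20

Removed: #2, #3, #4, #6, #7, #10, #12, #15, #16, #19, #21. (#5 stays — for-cause denied.)
Seating in order: seats 1–7 → #1, #5, #8, #9, #11, #13, #14; alternates → #17, #18, #20.
So alternate 3 is #20.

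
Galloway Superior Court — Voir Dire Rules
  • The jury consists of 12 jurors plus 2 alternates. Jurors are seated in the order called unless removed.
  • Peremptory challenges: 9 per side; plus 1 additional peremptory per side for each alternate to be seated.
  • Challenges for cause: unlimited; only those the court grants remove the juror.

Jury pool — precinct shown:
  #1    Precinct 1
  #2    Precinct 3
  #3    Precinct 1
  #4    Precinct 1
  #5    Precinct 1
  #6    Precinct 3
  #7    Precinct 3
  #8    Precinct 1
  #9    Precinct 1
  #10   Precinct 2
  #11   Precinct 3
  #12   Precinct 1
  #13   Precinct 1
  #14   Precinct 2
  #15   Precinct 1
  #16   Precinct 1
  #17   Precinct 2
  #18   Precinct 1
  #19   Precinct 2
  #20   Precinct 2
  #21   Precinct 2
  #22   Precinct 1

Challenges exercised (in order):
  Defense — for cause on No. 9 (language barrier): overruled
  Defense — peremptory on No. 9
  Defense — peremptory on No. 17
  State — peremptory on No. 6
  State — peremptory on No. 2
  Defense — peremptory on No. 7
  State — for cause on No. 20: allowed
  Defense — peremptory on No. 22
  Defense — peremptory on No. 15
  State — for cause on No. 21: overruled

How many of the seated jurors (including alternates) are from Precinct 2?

4

Removed: #2, #6, #7, #9, #15, #17, #20, #22.
Seated (14 incl. alternates): #1, #3, #4, #5, #8, #10, #11, #12, #13, #14, #16, #18, #19, #21.
Of those, in Precinct 2: #10, #14, #19, #21 → 4.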